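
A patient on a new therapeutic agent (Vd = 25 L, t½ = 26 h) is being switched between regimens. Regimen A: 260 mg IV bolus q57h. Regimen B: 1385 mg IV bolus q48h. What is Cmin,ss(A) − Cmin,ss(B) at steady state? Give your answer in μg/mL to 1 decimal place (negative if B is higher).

-18.4 μg/mL

Regimen A: f = (1/2)^(57/26) ≈ 0.2188; Cmin,ss = (260/25)·f/(1−f) ≈ 2.913 μg/mL.
Regimen B: f = (1/2)^(48/26) ≈ 0.2781; Cmin,ss = (1385/25)·f/(1−f) ≈ 21.342 μg/mL.
Difference ≈ 2.913 − 21.342 ≈ -18.429 μg/mL.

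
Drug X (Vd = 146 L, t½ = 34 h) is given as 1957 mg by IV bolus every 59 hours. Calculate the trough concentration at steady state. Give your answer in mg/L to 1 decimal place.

Over one 59-h interval, 59/34 ≈ 1.7353 half-lives elapse, leaving f ≈ 0.3003 of each dose.
Single-dose peak C₀ = D/Vd = 1957/146 ≈ 13.404 mg/L.
Steady-state trough Cmin,ss = C₀·f/(1−f) ≈ 13.404 × 0.3003/0.6997 ≈ 5.753 mg/L.

5.8 mg/L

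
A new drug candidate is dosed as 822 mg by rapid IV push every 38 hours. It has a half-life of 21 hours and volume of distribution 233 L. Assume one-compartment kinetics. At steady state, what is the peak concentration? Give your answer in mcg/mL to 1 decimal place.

4.9 mcg/mL

τ/t½ = 38/21 ≈ 1.8095, so fraction remaining f = (1/2)^(38/21) ≈ 0.2853.
At steady state, accumulation factor R = 1/(1 − e^(−kτ)) ≈ 1.3992.
Each bolus raises the concentration by D/Vd = 822/233 ≈ 3.528 mcg/mL.
Cmax,ss = C₀/(1 − f) ≈ 3.528/0.7147 ≈ 4.936 mcg/mL.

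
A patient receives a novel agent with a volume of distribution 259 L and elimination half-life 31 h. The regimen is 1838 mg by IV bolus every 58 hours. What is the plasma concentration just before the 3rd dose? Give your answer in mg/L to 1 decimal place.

f = (1/2)^(τ/t½) = (1/2)^(58/31) ≈ 0.2734.
C₀ = D/Vd = 1838/259 ≈ 7.097 mg/L.
Before the 3rd dose, 2 doses have been given. Superposition: Cmin = C₀·(f + f²).
≈ 7.097 × (0.2734 + 0.0747) ≈ 7.097 × 0.3481 ≈ 2.470 mg/L.

2.5 mg/L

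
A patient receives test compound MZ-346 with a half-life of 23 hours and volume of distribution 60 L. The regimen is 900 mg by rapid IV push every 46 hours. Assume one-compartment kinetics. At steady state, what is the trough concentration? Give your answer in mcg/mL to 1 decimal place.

5.0 mcg/mL

τ = 46 h = 2 half-lives, so f = (1/2)^2 = 0.25.
Accumulation ratio R = 1/(1 − f) = 1/0.75 = 4/3.
Single-dose peak C₀ = D/Vd = 900/60 = 15 mcg/mL.
Steady-state peak Cmax,ss = C₀·R = 15 × 4/3 ≈ 20.000 mcg/mL.
Steady-state trough Cmin,ss = Cmax,ss·f ≈ 20.000 × 0.25 ≈ 5.000 mcg/mL.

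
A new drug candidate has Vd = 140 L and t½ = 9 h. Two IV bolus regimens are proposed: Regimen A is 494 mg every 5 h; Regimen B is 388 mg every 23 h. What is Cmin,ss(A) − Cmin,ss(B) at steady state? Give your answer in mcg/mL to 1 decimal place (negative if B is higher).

6.9 mcg/mL

Regimen A: f = (1/2)^(5/9) ≈ 0.6804; Cmin,ss = (494/140)·f/(1−f) ≈ 7.512 mcg/mL.
Regimen B: f = (1/2)^(23/9) ≈ 0.1701; Cmin,ss = (388/140)·f/(1−f) ≈ 0.568 mcg/mL.
Difference ≈ 7.512 − 0.568 ≈ 6.944 mcg/mL.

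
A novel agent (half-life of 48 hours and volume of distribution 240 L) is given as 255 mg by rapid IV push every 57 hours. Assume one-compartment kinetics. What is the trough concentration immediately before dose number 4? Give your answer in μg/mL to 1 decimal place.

0.8 μg/mL

f = (1/2)^(τ/t½) = (1/2)^(57/48) ≈ 0.4391.
C₀ = D/Vd = 255/240 ≈ 1.062 μg/mL.
Before the 4th dose, 3 doses have been given. Superposition: Cmin = C₀·(f + f² + … + f^3).
≈ 1.062 × (0.4391 + 0.1928 + 0.0847) ≈ 1.062 × 0.7166 ≈ 0.761 μg/mL.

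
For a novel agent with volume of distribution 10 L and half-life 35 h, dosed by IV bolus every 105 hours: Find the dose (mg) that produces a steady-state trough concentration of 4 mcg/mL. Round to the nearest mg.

τ/t½ = 105/35 ≈ 3, so f = (1/2)^(105/35) ≈ 0.125000.
Cmin,ss = (D/Vd)·f/(1−f), so D = Cmin,ss·Vd·(1−f)/f.
D = 4 × 10 × (1−f)/f ≈ 4 × 10 × 7.00000 ≈ 280.00 mg.

280 mg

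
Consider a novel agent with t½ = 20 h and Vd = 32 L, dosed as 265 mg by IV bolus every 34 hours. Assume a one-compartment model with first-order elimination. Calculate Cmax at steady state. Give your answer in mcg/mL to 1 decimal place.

k = ln2/t½ = ln2/20 ≈ 0.034657 h⁻¹; fraction remaining f = e^(−kτ) = e^(−0.034657×34) ≈ 0.3078.
Accumulation ratio R = 1/(1 − f) ≈ 1/0.6922 ≈ 1.4447.
Single-dose peak C₀ = D/Vd = 265/32 ≈ 8.281 mcg/mL.
Steady-state peak Cmax,ss = C₀·R ≈ 8.281 × 1.4447 ≈ 11.964 mcg/mL.

12.0 mcg/mL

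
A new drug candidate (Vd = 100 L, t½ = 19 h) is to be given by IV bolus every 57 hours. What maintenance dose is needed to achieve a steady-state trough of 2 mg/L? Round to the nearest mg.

1400 mg

τ/t½ = 57/19 ≈ 3, so f = (1/2)^(57/19) ≈ 0.125000.
Cmin,ss = (D/Vd)·f/(1−f), so D = Cmin,ss·Vd·(1−f)/f.
D = 2 × 100 × (1−f)/f ≈ 2 × 100 × 7.00000 ≈ 1400.00 mg.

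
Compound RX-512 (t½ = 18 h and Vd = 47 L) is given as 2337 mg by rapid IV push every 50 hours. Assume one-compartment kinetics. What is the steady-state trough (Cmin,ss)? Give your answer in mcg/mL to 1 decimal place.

8.5 mcg/mL

k = ln2/t½ = ln2/18 ≈ 0.038508 h⁻¹; fraction remaining f = e^(−kτ) = e^(−0.038508×50) ≈ 0.1458.
Accumulation ratio R = 1/(1 − f) ≈ 1/0.8542 ≈ 1.1707.
Each bolus raises the concentration by D/Vd = 2337/47 ≈ 49.723 mcg/mL.
Cmax,ss = C₀/(1 − f) ≈ 49.723/0.8542 ≈ 58.210 mcg/mL.
One interval later, Cmin,ss = Cmax,ss·e^(−kτ) ≈ 58.210 × 0.1458 ≈ 8.487 mcg/mL.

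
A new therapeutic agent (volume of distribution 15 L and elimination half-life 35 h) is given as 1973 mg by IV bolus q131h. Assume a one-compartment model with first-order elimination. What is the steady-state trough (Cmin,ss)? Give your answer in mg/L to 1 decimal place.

Over one 131-h interval, 131/35 ≈ 3.7429 half-lives elapse, leaving f ≈ 0.0747 of each dose.
Accumulation ratio R = 1/(1 − f) ≈ 1/0.9253 ≈ 1.0807.
Each bolus raises the concentration by D/Vd = 1973/15 ≈ 131.533 mg/L.
Steady-state peak Cmax,ss = C₀·R ≈ 131.533 × 1.0807 ≈ 142.148 mg/L.
One interval later, Cmin,ss = Cmax,ss·e^(−kτ) ≈ 142.148 × 0.0747 ≈ 10.618 mg/L.

10.6 mg/L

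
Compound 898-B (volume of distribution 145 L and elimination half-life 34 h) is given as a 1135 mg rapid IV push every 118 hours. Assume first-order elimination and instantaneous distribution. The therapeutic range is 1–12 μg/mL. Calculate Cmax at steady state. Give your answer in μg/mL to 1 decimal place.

k = ln2/t½ = ln2/34 ≈ 0.020387 h⁻¹; fraction remaining f = e^(−kτ) = e^(−0.020387×118) ≈ 0.0902.
Accumulation ratio R = 1/(1 − f) ≈ 1/0.9098 ≈ 1.0991.
Single-dose peak C₀ = D/Vd = 1135/145 ≈ 7.828 μg/mL.
Steady-state peak Cmax,ss = C₀·R ≈ 7.828 × 1.0991 ≈ 8.604 μg/mL.
Peak 8.6 μg/mL vs MTC 12 μg/mL: below toxic threshold.

8.6 μg/mL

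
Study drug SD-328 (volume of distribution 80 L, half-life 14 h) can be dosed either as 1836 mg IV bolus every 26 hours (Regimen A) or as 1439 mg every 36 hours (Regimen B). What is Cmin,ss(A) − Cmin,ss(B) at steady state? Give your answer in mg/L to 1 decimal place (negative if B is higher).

5.1 mg/L

Regimen A: f = (1/2)^(26/14) ≈ 0.2760; Cmin,ss = (1836/80)·f/(1−f) ≈ 8.749 mg/L.
Regimen B: f = (1/2)^(36/14) ≈ 0.1682; Cmin,ss = (1439/80)·f/(1−f) ≈ 3.637 mg/L.
Difference ≈ 8.749 − 3.637 ≈ 5.112 mg/L.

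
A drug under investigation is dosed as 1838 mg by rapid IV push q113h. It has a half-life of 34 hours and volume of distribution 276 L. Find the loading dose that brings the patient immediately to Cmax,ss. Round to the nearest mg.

2042 mg

f = (1/2)^(113/34) ≈ 0.099889; accumulation ratio R = 1/(1−f) ≈ 1.11097.
Loading dose to hit Cmax,ss on first dose: D_load = D_maint·R ≈ 1838 × 1.11097 ≈ 2041.96 mg.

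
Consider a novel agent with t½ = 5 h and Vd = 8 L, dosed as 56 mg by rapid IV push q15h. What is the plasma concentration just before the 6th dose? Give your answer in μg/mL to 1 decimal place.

1.0 μg/mL

f = (1/2)^(τ/t½) = (1/2)^(15/5) ≈ 0.1250.
C₀ = D/Vd = 56/8 ≈ 7.000 μg/mL.
Before the 6th dose, 5 doses have been given. Superposition: Cmin = C₀·(f + f² + … + f^5).
≈ 7.000 × (0.1250 + 0.0156 + 0.0020 + 0.0002 + 0.0000) ≈ 7.000 × 0.1428 ≈ 1.000 μg/mL.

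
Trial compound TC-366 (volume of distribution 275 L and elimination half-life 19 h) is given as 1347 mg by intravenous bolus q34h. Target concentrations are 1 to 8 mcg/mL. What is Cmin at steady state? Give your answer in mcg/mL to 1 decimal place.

2.0 mcg/mL

k = ln2/t½ = ln2/19 ≈ 0.036481 h⁻¹; fraction remaining f = e^(−kτ) = e^(−0.036481×34) ≈ 0.2893.
At steady state, accumulation factor R = 1/(1 − e^(−kτ)) ≈ 1.4071.
Single-dose peak C₀ = D/Vd = 1347/275 ≈ 4.898 mcg/mL.
Steady-state peak Cmax,ss = C₀·R ≈ 4.898 × 1.4071 ≈ 6.892 mcg/mL.
Steady-state trough Cmin,ss = Cmax,ss·f ≈ 6.892 × 0.2893 ≈ 1.994 mcg/mL.
Trough 2.0 mcg/mL vs MEC 1 mcg/mL: adequate.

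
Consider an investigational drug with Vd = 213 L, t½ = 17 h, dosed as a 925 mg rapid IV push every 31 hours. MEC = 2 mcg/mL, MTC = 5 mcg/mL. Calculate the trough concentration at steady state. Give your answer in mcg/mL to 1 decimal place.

1.7 mcg/mL

k = ln2/t½ = ln2/17 ≈ 0.040773 h⁻¹; fraction remaining f = e^(−kτ) = e^(−0.040773×31) ≈ 0.2825.
Accumulation ratio R = 1/(1 − f) ≈ 1/0.7175 ≈ 1.3937.
Single-dose peak C₀ = D/Vd = 925/213 ≈ 4.343 mcg/mL.
Steady-state peak Cmax,ss = C₀·R ≈ 4.343 × 1.3937 ≈ 6.053 mcg/mL.
Steady-state trough Cmin,ss = Cmax,ss·f ≈ 6.053 × 0.2825 ≈ 1.710 mcg/mL.
Trough 1.7 mcg/mL vs MEC 2 mcg/mL: subtherapeutic.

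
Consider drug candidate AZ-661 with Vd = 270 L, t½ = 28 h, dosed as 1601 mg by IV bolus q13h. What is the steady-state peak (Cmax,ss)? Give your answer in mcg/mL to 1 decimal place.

τ/t½ = 13/28 ≈ 0.46429, so fraction remaining f = (1/2)^(13/28) ≈ 0.7248.
At steady state, accumulation factor R = 1/(1 − e^(−kτ)) ≈ 3.6337.
Each bolus raises the concentration by D/Vd = 1601/270 ≈ 5.930 mcg/mL.
Steady-state peak Cmax,ss = C₀·R ≈ 5.930 × 3.6337 ≈ 21.548 mcg/mL.

21.5 mcg/mL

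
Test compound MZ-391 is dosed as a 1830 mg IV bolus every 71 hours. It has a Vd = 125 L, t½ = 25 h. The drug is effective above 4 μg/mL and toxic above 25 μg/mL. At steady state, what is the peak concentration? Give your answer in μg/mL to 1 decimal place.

k = ln2/t½ = ln2/25 ≈ 0.027726 h⁻¹; fraction remaining f = e^(−kτ) = e^(−0.027726×71) ≈ 0.1397.
At steady state, accumulation factor R = 1/(1 − e^(−kτ)) ≈ 1.1624.
Single-dose peak C₀ = D/Vd = 1830/125 ≈ 14.640 μg/mL.
Steady-state peak Cmax,ss = C₀·R ≈ 14.640 × 1.1624 ≈ 17.018 μg/mL.
Peak 17.0 μg/mL vs MTC 25 μg/mL: below toxic threshold.

17.0 μg/mL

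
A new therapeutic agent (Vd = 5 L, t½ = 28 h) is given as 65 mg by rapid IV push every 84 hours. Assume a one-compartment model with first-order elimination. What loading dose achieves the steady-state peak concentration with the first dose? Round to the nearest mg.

f = (1/2)^(84/28) ≈ 0.125000; accumulation ratio R = 1/(1−f) ≈ 1.14286.
Loading dose to hit Cmax,ss on first dose: D_load = D_maint·R ≈ 65 × 1.14286 ≈ 74.29 mg.

74 mg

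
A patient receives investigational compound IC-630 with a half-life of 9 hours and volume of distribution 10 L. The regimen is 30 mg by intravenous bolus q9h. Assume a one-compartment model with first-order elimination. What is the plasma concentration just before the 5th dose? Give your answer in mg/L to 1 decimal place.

f = (1/2)^(τ/t½) = (1/2)^(9/9) ≈ 0.5000.
C₀ = D/Vd = 30/10 ≈ 3.000 mg/L.
Before the 5th dose, 4 doses have been given. Superposition: Cmin = C₀·(f + f² + … + f^4).
≈ 3.000 × (0.5000 + 0.2500 + 0.1250 + 0.0625) ≈ 3.000 × 0.9375 ≈ 2.812 mg/L.

2.8 mg/L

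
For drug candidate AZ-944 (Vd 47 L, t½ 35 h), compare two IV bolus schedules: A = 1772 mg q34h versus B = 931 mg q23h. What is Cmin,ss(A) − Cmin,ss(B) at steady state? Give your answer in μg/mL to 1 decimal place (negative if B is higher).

4.9 μg/mL

Regimen A: f = (1/2)^(34/35) ≈ 0.5100; Cmin,ss = (1772/47)·f/(1−f) ≈ 39.241 μg/mL.
Regimen B: f = (1/2)^(23/35) ≈ 0.6341; Cmin,ss = (931/47)·f/(1−f) ≈ 34.328 μg/mL.
Difference ≈ 39.241 − 34.328 ≈ 4.913 μg/mL.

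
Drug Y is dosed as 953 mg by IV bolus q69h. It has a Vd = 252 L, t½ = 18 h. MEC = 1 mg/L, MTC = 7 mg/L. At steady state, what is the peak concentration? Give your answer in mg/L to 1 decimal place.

τ/t½ = 69/18 ≈ 3.8333, so fraction remaining f = (1/2)^(69/18) ≈ 0.0702.
At steady state, accumulation factor R = 1/(1 − e^(−kτ)) ≈ 1.0755.
Each bolus raises the concentration by D/Vd = 953/252 ≈ 3.782 mg/L.
Cmax,ss = C₀/(1 − f) ≈ 3.782/0.9298 ≈ 4.068 mg/L.
Peak 4.1 mg/L vs MTC 7 mg/L: below toxic threshold.

4.1 mg/L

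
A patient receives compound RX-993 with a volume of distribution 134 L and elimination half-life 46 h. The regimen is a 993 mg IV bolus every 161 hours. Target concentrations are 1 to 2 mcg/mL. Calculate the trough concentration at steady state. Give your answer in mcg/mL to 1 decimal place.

0.7 mcg/mL

Over one 161-h interval, 161/46 ≈ 3.5 half-lives elapse, leaving f ≈ 0.0884 of each dose.
Single-dose peak C₀ = D/Vd = 993/134 ≈ 7.410 mcg/mL.
Steady-state trough Cmin,ss = C₀·f/(1−f) ≈ 7.410 × 0.0884/0.9116 ≈ 0.719 mcg/mL.
Trough 0.7 mcg/mL vs MEC 1 mcg/mL: subtherapeutic.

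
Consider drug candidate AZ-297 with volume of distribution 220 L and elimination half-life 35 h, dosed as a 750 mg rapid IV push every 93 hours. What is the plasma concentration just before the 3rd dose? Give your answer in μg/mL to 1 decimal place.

0.6 μg/mL

f = (1/2)^(τ/t½) = (1/2)^(93/35) ≈ 0.1585.
C₀ = D/Vd = 750/220 ≈ 3.409 μg/mL.
Before the 3rd dose, 2 doses have been given. Superposition: Cmin = C₀·(f + f²).
≈ 3.409 × (0.1585 + 0.0251) ≈ 3.409 × 0.1836 ≈ 0.626 μg/mL.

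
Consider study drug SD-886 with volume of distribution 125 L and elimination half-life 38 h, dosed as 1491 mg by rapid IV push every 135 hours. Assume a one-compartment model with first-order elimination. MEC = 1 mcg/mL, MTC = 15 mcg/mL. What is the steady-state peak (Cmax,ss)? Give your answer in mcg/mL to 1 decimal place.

τ/t½ = 135/38 ≈ 3.5526, so fraction remaining f = (1/2)^(135/38) ≈ 0.0852.
At steady state, accumulation factor R = 1/(1 − e^(−kτ)) ≈ 1.0931.
Each bolus raises the concentration by D/Vd = 1491/125 ≈ 11.928 mcg/mL.
Steady-state peak Cmax,ss = C₀·R ≈ 11.928 × 1.0931 ≈ 13.038 mcg/mL.
Peak 13.0 mcg/mL vs MTC 15 mcg/mL: below toxic threshold.

13.0 mcg/mL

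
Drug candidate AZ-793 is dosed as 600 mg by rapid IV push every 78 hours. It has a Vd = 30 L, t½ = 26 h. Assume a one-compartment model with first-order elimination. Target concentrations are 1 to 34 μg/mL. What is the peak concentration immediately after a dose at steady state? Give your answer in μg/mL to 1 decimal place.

τ = 78 h = 3 half-lives, so f = (1/2)^3 = 0.125.
At steady state, R = 1/(1 − 0.125) = 8/7.
Single-dose peak C₀ = D/Vd = 600/30 = 20 μg/mL.
Steady-state peak Cmax,ss = C₀·R = 20 × 8/7 ≈ 22.857 μg/mL.
Peak 22.9 μg/mL vs MTC 34 μg/mL: below toxic threshold.

22.9 μg/mL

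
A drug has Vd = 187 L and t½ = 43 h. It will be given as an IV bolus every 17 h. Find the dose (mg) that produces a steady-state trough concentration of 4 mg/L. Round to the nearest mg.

τ/t½ = 17/43 ≈ 0.39535, so f = (1/2)^(17/43) ≈ 0.760306.
Cmin,ss = (D/Vd)·f/(1−f), so D = Cmin,ss·Vd·(1−f)/f.
D = 4 × 187 × (1−f)/f ≈ 4 × 187 × 0.31526 ≈ 235.81 mg.

236 mg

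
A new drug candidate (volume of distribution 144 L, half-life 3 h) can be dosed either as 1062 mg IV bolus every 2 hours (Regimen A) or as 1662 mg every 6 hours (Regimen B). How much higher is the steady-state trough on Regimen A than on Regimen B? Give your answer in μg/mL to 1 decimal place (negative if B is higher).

8.7 μg/mL

Regimen A: f = (1/2)^(2/3) ≈ 0.6300; Cmin,ss = (1062/144)·f/(1−f) ≈ 12.557 μg/mL.
Regimen B: f = (1/2)^(6/3) ≈ 0.2500; Cmin,ss = (1662/144)·f/(1−f) ≈ 3.847 μg/mL.
Difference ≈ 12.557 − 3.847 ≈ 8.710 μg/mL.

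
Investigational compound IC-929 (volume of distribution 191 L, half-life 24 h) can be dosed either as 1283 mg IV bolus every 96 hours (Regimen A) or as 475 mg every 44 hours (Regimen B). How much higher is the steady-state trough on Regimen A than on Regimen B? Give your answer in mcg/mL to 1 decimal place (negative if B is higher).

Regimen A: f = (1/2)^(96/24) ≈ 0.0625; Cmin,ss = (1283/191)·f/(1−f) ≈ 0.448 mcg/mL.
Regimen B: f = (1/2)^(44/24) ≈ 0.2806; Cmin,ss = (475/191)·f/(1−f) ≈ 0.970 mcg/mL.
Difference ≈ 0.448 − 0.970 ≈ -0.522 mcg/mL.

-0.5 mcg/mL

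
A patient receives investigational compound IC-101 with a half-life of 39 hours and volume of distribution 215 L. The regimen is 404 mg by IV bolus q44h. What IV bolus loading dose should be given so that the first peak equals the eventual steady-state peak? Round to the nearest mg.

745 mg

f = (1/2)^(44/39) ≈ 0.457485; accumulation ratio R = 1/(1−f) ≈ 1.84327.
Loading dose to hit Cmax,ss on first dose: D_load = D_maint·R ≈ 404 × 1.84327 ≈ 744.68 mg.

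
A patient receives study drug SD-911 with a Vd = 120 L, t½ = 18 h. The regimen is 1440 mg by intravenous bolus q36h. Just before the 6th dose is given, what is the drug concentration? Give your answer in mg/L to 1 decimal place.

f = (1/2)^(τ/t½) = (1/2)^(36/18) ≈ 0.2500.
C₀ = D/Vd = 1440/120 ≈ 12.000 mg/L.
Before the 6th dose, 5 doses have been given. Superposition: Cmin = C₀·(f + f² + … + f^5).
≈ 12.000 × (0.2500 + 0.0625 + 0.0156 + 0.0039 + 0.0010) ≈ 12.000 × 0.3330 ≈ 3.996 mg/L.

4.0 mg/L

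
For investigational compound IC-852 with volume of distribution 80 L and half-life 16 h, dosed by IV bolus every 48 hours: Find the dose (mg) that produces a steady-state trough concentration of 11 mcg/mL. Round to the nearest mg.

τ/t½ = 48/16 ≈ 3, so f = (1/2)^(48/16) ≈ 0.125000.
Cmin,ss = (D/Vd)·f/(1−f), so D = Cmin,ss·Vd·(1−f)/f.
D = 11 × 80 × (1−f)/f ≈ 11 × 80 × 7.00000 ≈ 6160.00 mg.

6160 mg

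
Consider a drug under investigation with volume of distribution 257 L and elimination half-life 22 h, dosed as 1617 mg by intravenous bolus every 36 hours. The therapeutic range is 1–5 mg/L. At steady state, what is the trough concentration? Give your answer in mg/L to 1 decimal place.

τ/t½ = 36/22 ≈ 1.6364, so fraction remaining f = (1/2)^(36/22) ≈ 0.3217.
Accumulation ratio R = 1/(1 − f) ≈ 1/0.6783 ≈ 1.4743.
Each bolus raises the concentration by D/Vd = 1617/257 ≈ 6.292 mg/L.
Cmax,ss = C₀/(1 − f) ≈ 6.292/0.6783 ≈ 9.276 mg/L.
One interval later, Cmin,ss = Cmax,ss·e^(−kτ) ≈ 9.276 × 0.3217 ≈ 2.984 mg/L.
Trough 3.0 mg/L vs MEC 1 mg/L: adequate.

3.0 mg/L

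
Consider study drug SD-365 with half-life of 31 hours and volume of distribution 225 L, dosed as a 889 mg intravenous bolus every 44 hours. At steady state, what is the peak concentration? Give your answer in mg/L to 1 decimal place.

6.3 mg/L

τ/t½ = 44/31 ≈ 1.4194, so fraction remaining f = (1/2)^(44/31) ≈ 0.3739.
At steady state, accumulation factor R = 1/(1 − e^(−kτ)) ≈ 1.5972.
Each bolus raises the concentration by D/Vd = 889/225 ≈ 3.951 mg/L.
Steady-state peak Cmax,ss = C₀·R ≈ 3.951 × 1.5972 ≈ 6.311 mg/L.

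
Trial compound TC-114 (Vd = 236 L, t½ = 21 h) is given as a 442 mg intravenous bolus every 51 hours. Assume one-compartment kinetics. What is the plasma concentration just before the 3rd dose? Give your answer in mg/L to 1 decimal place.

f = (1/2)^(τ/t½) = (1/2)^(51/21) ≈ 0.1857.
C₀ = D/Vd = 442/236 ≈ 1.873 mg/L.
Before the 3rd dose, 2 doses have been given. Superposition: Cmin = C₀·(f + f²).
≈ 1.873 × (0.1857 + 0.0345) ≈ 1.873 × 0.2202 ≈ 0.412 mg/L.

0.4 mg/L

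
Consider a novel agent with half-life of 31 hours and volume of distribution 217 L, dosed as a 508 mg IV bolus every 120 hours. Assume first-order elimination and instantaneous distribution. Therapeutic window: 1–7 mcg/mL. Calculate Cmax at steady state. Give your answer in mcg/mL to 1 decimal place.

2.5 mcg/mL

k = ln2/t½ = ln2/31 ≈ 0.022360 h⁻¹; fraction remaining f = e^(−kτ) = e^(−0.022360×120) ≈ 0.0683.
Accumulation ratio R = 1/(1 − f) ≈ 1/0.9317 ≈ 1.0733.
Each bolus raises the concentration by D/Vd = 508/217 ≈ 2.341 mcg/mL.
Cmax,ss = C₀/(1 − f) ≈ 2.341/0.9317 ≈ 2.513 mcg/mL.
Peak 2.5 mcg/mL vs MTC 7 mcg/mL: below toxic threshold.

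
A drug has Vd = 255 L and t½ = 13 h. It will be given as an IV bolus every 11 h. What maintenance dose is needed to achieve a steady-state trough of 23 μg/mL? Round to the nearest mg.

τ/t½ = 11/13 ≈ 0.84615, so f = (1/2)^(11/13) ≈ 0.556266.
Cmin,ss = (D/Vd)·f/(1−f), so D = Cmin,ss·Vd·(1−f)/f.
D = 23 × 255 × (1−f)/f ≈ 23 × 255 × 0.79770 ≈ 4678.51 mg.

4679 mg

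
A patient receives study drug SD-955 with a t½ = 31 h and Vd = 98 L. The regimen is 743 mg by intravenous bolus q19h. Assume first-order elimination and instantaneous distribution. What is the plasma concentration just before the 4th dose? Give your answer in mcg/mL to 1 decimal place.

10.3 mcg/mL

f = (1/2)^(τ/t½) = (1/2)^(19/31) ≈ 0.6539.
C₀ = D/Vd = 743/98 ≈ 7.582 mcg/mL.
Before the 4th dose, 3 doses have been given. Superposition: Cmin = C₀·(f + f² + … + f^3).
≈ 7.582 × (0.6539 + 0.4276 + 0.2796) ≈ 7.582 × 1.3611 ≈ 10.320 mcg/mL.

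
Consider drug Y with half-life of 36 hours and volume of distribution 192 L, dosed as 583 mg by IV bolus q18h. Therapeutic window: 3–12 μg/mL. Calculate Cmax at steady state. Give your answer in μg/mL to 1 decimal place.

10.4 μg/mL

Over one 18-h interval, 18/36 ≈ 0.5 half-lives elapse, leaving f ≈ 0.7071 of each dose.
At steady state, accumulation factor R = 1/(1 − e^(−kτ)) ≈ 3.4141.
Single-dose peak C₀ = D/Vd = 583/192 ≈ 3.036 μg/mL.
Cmax,ss = C₀/(1 − f) ≈ 3.036/0.2929 ≈ 10.365 μg/mL.
Peak 10.4 μg/mL vs MTC 12 μg/mL: below toxic threshold.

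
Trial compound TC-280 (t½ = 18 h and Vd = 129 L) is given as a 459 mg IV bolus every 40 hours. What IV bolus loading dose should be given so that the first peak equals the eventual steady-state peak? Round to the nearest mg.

584 mg

f = (1/2)^(40/18) ≈ 0.214311; accumulation ratio R = 1/(1−f) ≈ 1.27277.
Loading dose to hit Cmax,ss on first dose: D_load = D_maint·R ≈ 459 × 1.27277 ≈ 584.20 mg.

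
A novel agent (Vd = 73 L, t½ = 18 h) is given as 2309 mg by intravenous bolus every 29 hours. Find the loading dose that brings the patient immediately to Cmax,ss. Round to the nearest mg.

3433 mg

f = (1/2)^(29/18) ≈ 0.327346; accumulation ratio R = 1/(1−f) ≈ 1.48665.
Loading dose to hit Cmax,ss on first dose: D_load = D_maint·R ≈ 2309 × 1.48665 ≈ 3432.67 mg.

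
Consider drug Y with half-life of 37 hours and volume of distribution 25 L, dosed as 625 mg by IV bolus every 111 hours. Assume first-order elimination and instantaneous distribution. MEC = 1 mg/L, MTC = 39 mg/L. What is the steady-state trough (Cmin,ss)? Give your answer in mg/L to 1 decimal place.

3.6 mg/L

The dosing interval is 3 half-lives, so f = 2^(−3) = 0.125.
Accumulation ratio R = 1/(1 − f) = 1/0.875 = 8/7.
Single-dose peak C₀ = D/Vd = 625/25 = 25 mg/L.
Steady-state peak Cmax,ss = C₀·R = 25 × 8/7 ≈ 28.571 mg/L.
Steady-state trough Cmin,ss = Cmax,ss·f ≈ 28.571 × 0.125 ≈ 3.571 mg/L.
Trough 3.6 mg/L vs MEC 1 mg/L: adequate.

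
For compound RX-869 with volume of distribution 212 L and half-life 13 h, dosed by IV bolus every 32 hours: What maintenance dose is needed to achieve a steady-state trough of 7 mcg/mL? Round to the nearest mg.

τ/t½ = 32/13 ≈ 2.4615, so f = (1/2)^(32/13) ≈ 0.181553.
Cmin,ss = (D/Vd)·f/(1−f), so D = Cmin,ss·Vd·(1−f)/f.
D = 7 × 212 × (1−f)/f ≈ 7 × 212 × 4.50803 ≈ 6689.92 mg.

6690 mg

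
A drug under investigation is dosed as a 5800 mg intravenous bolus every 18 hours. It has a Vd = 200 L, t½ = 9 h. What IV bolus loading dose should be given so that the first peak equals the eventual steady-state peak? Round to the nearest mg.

7733 mg

f = (1/2)^(18/9) ≈ 0.250000; accumulation ratio R = 1/(1−f) ≈ 1.33333.
Loading dose to hit Cmax,ss on first dose: D_load = D_maint·R ≈ 5800 × 1.33333 ≈ 7733.31 mg.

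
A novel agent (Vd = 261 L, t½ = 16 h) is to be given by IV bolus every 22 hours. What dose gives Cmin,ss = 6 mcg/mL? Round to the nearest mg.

2496 mg

τ/t½ = 22/16 ≈ 1.375, so f = (1/2)^(22/16) ≈ 0.385553.
Cmin,ss = (D/Vd)·f/(1−f), so D = Cmin,ss·Vd·(1−f)/f.
D = 6 × 261 × (1−f)/f ≈ 6 × 261 × 1.59368 ≈ 2495.70 mg.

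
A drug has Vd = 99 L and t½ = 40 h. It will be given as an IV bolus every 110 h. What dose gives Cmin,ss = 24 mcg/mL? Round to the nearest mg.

τ/t½ = 110/40 ≈ 2.75, so f = (1/2)^(110/40) ≈ 0.148651.
Cmin,ss = (D/Vd)·f/(1−f), so D = Cmin,ss·Vd·(1−f)/f.
D = 24 × 99 × (1−f)/f ≈ 24 × 99 × 5.72717 ≈ 13607.76 mg.

13608 mg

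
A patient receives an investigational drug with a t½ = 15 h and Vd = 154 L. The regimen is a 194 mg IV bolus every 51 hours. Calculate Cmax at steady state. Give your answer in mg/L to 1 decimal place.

1.4 mg/L

k = ln2/t½ = ln2/15 ≈ 0.046210 h⁻¹; fraction remaining f = e^(−kτ) = e^(−0.046210×51) ≈ 0.0947.
Accumulation ratio R = 1/(1 − f) ≈ 1/0.9053 ≈ 1.1046.
Each bolus raises the concentration by D/Vd = 194/154 ≈ 1.260 mg/L.
Steady-state peak Cmax,ss = C₀·R ≈ 1.260 × 1.1046 ≈ 1.392 mg/L.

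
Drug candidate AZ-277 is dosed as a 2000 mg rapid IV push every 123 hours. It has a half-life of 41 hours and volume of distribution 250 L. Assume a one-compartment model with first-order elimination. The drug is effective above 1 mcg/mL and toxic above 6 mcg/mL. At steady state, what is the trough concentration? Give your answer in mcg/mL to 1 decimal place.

1.1 mcg/mL

τ = 123 h = 3 half-lives, so f = (1/2)^3 = 0.125.
At steady state, R = 1/(1 − 0.125) = 8/7.
Single-dose peak C₀ = D/Vd = 2000/250 = 8 mcg/mL.
Steady-state peak Cmax,ss = C₀·R = 8 × 8/7 ≈ 9.143 mcg/mL.
Steady-state trough Cmin,ss = Cmax,ss·f ≈ 9.143 × 0.125 ≈ 1.143 mcg/mL.
Trough 1.1 mcg/mL vs MEC 1 mcg/mL: adequate.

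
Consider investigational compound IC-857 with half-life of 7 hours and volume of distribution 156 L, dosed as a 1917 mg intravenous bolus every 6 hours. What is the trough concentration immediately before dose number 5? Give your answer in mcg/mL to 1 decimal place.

f = (1/2)^(τ/t½) = (1/2)^(6/7) ≈ 0.5520.
C₀ = D/Vd = 1917/156 ≈ 12.288 mcg/mL.
Before the 5th dose, 4 doses have been given. Superposition: Cmin = C₀·(f + f² + … + f^4).
≈ 12.288 × (0.5520 + 0.3047 + 0.1682 + 0.0928) ≈ 12.288 × 1.1177 ≈ 13.734 mcg/mL.

13.7 mcg/mL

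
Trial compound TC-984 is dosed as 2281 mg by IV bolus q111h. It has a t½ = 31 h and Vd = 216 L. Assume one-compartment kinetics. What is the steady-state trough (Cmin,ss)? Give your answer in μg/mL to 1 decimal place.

k = ln2/t½ = ln2/31 ≈ 0.022360 h⁻¹; fraction remaining f = e^(−kτ) = e^(−0.022360×111) ≈ 0.0836.
Accumulation ratio R = 1/(1 − f) ≈ 1/0.9164 ≈ 1.0912.
Each bolus raises the concentration by D/Vd = 2281/216 ≈ 10.560 μg/mL.
Cmax,ss = C₀/(1 − f) ≈ 10.560/0.9164 ≈ 11.523 μg/mL.
Steady-state trough Cmin,ss = Cmax,ss·f ≈ 11.523 × 0.0836 ≈ 0.963 μg/mL.

1.0 μg/mL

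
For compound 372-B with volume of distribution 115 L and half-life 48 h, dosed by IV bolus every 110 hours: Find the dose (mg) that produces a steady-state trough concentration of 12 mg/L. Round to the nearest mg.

5377 mg

τ/t½ = 110/48 ≈ 2.2917, so f = (1/2)^(110/48) ≈ 0.204239.
Cmin,ss = (D/Vd)·f/(1−f), so D = Cmin,ss·Vd·(1−f)/f.
D = 12 × 115 × (1−f)/f ≈ 12 × 115 × 3.89622 ≈ 5376.78 mg.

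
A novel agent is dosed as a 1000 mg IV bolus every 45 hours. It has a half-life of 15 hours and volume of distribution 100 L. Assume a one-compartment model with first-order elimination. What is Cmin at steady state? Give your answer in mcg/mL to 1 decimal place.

τ = 45 h = 3 half-lives, so f = (1/2)^3 = 0.125.
Accumulation ratio R = 1/(1 − f) = 1/0.875 = 8/7.
Single-dose peak C₀ = D/Vd = 1000/100 = 10 mcg/mL.
Steady-state peak Cmax,ss = C₀·R = 10 × 8/7 ≈ 11.429 mcg/mL.
Steady-state trough Cmin,ss = Cmax,ss·f ≈ 11.429 × 0.125 ≈ 1.429 mcg/mL.

1.4 mcg/mL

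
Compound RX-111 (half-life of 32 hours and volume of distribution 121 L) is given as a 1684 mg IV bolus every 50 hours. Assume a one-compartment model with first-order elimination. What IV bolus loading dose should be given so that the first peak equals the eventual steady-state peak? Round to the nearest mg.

2546 mg

f = (1/2)^(50/32) ≈ 0.338564; accumulation ratio R = 1/(1−f) ≈ 1.51186.
Loading dose to hit Cmax,ss on first dose: D_load = D_maint·R ≈ 1684 × 1.51186 ≈ 2545.97 mg.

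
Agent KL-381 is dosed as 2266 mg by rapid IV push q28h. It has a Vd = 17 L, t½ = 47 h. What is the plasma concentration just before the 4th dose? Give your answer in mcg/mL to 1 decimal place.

f = (1/2)^(τ/t½) = (1/2)^(28/47) ≈ 0.6617.
C₀ = D/Vd = 2266/17 ≈ 133.294 mcg/mL.
Before the 4th dose, 3 doses have been given. Superposition: Cmin = C₀·(f + f² + … + f^3).
≈ 133.294 × (0.6617 + 0.4378 + 0.2897) ≈ 133.294 × 1.3892 ≈ 185.172 mcg/mL.

185.2 mcg/mL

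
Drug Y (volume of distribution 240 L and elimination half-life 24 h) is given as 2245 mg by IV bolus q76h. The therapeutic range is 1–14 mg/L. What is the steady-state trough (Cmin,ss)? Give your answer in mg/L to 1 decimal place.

k = ln2/t½ = ln2/24 ≈ 0.028881 h⁻¹; fraction remaining f = e^(−kτ) = e^(−0.028881×76) ≈ 0.1114.
Each bolus raises the concentration by D/Vd = 2245/240 ≈ 9.354 mg/L.
Steady-state trough Cmin,ss = C₀·f/(1−f) ≈ 9.354 × 0.1114/0.8886 ≈ 1.173 mg/L.
Trough 1.2 mg/L vs MEC 1 mg/L: adequate.

1.2 mg/L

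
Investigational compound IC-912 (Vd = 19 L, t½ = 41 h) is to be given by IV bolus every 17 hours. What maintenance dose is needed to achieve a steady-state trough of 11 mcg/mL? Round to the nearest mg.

70 mg

τ/t½ = 17/41 ≈ 0.41463, so f = (1/2)^(17/41) ≈ 0.750210.
Cmin,ss = (D/Vd)·f/(1−f), so D = Cmin,ss·Vd·(1−f)/f.
D = 11 × 19 × (1−f)/f ≈ 11 × 19 × 0.33296 ≈ 69.59 mg.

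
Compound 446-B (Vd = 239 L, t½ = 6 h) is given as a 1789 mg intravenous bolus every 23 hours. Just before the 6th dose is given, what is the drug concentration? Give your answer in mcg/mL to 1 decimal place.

0.6 mcg/mL

f = (1/2)^(τ/t½) = (1/2)^(23/6) ≈ 0.0702.
C₀ = D/Vd = 1789/239 ≈ 7.485 mcg/mL.
Before the 6th dose, 5 doses have been given. Superposition: Cmin = C₀·(f + f² + … + f^5).
≈ 7.485 × (0.0702 + 0.0049 + 0.0003 + 0.0000 + 0.0000) ≈ 7.485 × 0.0754 ≈ 0.564 mcg/mL.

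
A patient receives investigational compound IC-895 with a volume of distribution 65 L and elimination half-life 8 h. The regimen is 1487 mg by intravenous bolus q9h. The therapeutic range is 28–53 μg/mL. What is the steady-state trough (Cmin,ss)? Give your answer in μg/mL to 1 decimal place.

τ/t½ = 9/8 ≈ 1.125, so fraction remaining f = (1/2)^(9/8) ≈ 0.4585.
At steady state, accumulation factor R = 1/(1 − e^(−kτ)) ≈ 1.8467.
Each bolus raises the concentration by D/Vd = 1487/65 ≈ 22.877 μg/mL.
Cmax,ss = C₀/(1 − f) ≈ 22.877/0.5415 ≈ 42.247 μg/mL.
Steady-state trough Cmin,ss = Cmax,ss·f ≈ 42.247 × 0.4585 ≈ 19.370 μg/mL.
Trough 19.4 μg/mL vs MEC 28 μg/mL: subtherapeutic.

19.4 μg/mL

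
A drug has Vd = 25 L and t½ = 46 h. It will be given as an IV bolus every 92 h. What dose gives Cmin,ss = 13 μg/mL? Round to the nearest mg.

τ/t½ = 92/46 ≈ 2, so f = (1/2)^(92/46) ≈ 0.250000.
Cmin,ss = (D/Vd)·f/(1−f), so D = Cmin,ss·Vd·(1−f)/f.
D = 13 × 25 × (1−f)/f ≈ 13 × 25 × 3.00000 ≈ 975.00 mg.

975 mg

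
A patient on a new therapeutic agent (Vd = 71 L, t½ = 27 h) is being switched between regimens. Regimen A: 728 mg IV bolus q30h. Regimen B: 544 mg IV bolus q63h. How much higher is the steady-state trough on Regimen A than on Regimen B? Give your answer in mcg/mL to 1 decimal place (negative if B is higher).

Regimen A: f = (1/2)^(30/27) ≈ 0.4629; Cmin,ss = (728/71)·f/(1−f) ≈ 8.837 mcg/mL.
Regimen B: f = (1/2)^(63/27) ≈ 0.1984; Cmin,ss = (544/71)·f/(1−f) ≈ 1.896 mcg/mL.
Difference ≈ 8.837 − 1.896 ≈ 6.941 mcg/mL.

6.9 mcg/mL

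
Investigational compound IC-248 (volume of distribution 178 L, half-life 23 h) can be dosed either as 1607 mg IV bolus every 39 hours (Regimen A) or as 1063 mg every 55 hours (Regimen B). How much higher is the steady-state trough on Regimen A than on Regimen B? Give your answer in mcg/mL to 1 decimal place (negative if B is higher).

2.6 mcg/mL

Regimen A: f = (1/2)^(39/23) ≈ 0.3087; Cmin,ss = (1607/178)·f/(1−f) ≈ 4.031 mcg/mL.
Regimen B: f = (1/2)^(55/23) ≈ 0.1906; Cmin,ss = (1063/178)·f/(1−f) ≈ 1.406 mcg/mL.
Difference ≈ 4.031 − 1.406 ≈ 2.625 mcg/mL.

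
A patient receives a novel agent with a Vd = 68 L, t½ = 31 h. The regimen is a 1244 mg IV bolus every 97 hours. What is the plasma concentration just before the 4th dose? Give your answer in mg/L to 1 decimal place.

f = (1/2)^(τ/t½) = (1/2)^(97/31) ≈ 0.1143.
C₀ = D/Vd = 1244/68 ≈ 18.294 mg/L.
Before the 4th dose, 3 doses have been given. Superposition: Cmin = C₀·(f + f² + … + f^3).
≈ 18.294 × (0.1143 + 0.0131 + 0.0015) ≈ 18.294 × 0.1289 ≈ 2.358 mg/L.

2.4 mg/L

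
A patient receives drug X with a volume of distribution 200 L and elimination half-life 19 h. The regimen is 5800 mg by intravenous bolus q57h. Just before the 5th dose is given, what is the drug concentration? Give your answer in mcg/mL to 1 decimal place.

f = (1/2)^(τ/t½) = (1/2)^(57/19) ≈ 0.1250.
C₀ = D/Vd = 5800/200 ≈ 29.000 mcg/mL.
Before the 5th dose, 4 doses have been given. Superposition: Cmin = C₀·(f + f² + … + f^4).
≈ 29.000 × (0.1250 + 0.0156 + 0.0020 + 0.0002) ≈ 29.000 × 0.1428 ≈ 4.141 mcg/mL.

4.1 mcg/mL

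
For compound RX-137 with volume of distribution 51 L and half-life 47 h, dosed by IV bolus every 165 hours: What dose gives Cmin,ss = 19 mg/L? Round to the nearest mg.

10075 mg

τ/t½ = 165/47 ≈ 3.5106, so f = (1/2)^(165/47) ≈ 0.087739.
Cmin,ss = (D/Vd)·f/(1−f), so D = Cmin,ss·Vd·(1−f)/f.
D = 19 × 51 × (1−f)/f ≈ 19 × 51 × 10.39744 ≈ 10075.12 mg.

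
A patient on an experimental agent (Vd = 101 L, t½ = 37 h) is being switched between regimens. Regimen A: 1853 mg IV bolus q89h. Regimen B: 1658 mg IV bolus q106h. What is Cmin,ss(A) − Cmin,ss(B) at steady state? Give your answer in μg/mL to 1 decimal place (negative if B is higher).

Regimen A: f = (1/2)^(89/37) ≈ 0.1888; Cmin,ss = (1853/101)·f/(1−f) ≈ 4.270 μg/mL.
Regimen B: f = (1/2)^(106/37) ≈ 0.1373; Cmin,ss = (1658/101)·f/(1−f) ≈ 2.613 μg/mL.
Difference ≈ 4.270 − 2.613 ≈ 1.657 μg/mL.

1.7 μg/mL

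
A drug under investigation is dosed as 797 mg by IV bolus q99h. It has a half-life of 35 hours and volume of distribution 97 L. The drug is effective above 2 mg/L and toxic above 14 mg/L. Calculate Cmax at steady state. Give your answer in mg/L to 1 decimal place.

k = ln2/t½ = ln2/35 ≈ 0.019804 h⁻¹; fraction remaining f = e^(−kτ) = e^(−0.019804×99) ≈ 0.1408.
Accumulation ratio R = 1/(1 − f) ≈ 1/0.8592 ≈ 1.1639.
Single-dose peak C₀ = D/Vd = 797/97 ≈ 8.216 mg/L.
Steady-state peak Cmax,ss = C₀·R ≈ 8.216 × 1.1639 ≈ 9.563 mg/L.
Peak 9.6 mg/L vs MTC 14 mg/L: below toxic threshold.

9.6 mg/L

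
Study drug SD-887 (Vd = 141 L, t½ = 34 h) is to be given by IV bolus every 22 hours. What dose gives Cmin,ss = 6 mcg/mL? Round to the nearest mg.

479 mg

τ/t½ = 22/34 ≈ 0.64706, so f = (1/2)^(22/34) ≈ 0.638581.
Cmin,ss = (D/Vd)·f/(1−f), so D = Cmin,ss·Vd·(1−f)/f.
D = 6 × 141 × (1−f)/f ≈ 6 × 141 × 0.56597 ≈ 478.81 mg.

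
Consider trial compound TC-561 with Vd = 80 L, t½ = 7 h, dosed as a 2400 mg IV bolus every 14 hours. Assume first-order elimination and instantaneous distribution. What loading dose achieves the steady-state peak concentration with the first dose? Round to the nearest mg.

f = (1/2)^(14/7) ≈ 0.250000; accumulation ratio R = 1/(1−f) ≈ 1.33333.
Loading dose to hit Cmax,ss on first dose: D_load = D_maint·R ≈ 2400 × 1.33333 ≈ 3199.99 mg.

3200 mg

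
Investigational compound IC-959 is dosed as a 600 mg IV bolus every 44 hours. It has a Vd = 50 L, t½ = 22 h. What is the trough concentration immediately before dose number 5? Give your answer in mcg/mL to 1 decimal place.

f = (1/2)^(τ/t½) = (1/2)^(44/22) ≈ 0.2500.
C₀ = D/Vd = 600/50 ≈ 12.000 mcg/mL.
Before the 5th dose, 4 doses have been given. Superposition: Cmin = C₀·(f + f² + … + f^4).
≈ 12.000 × (0.2500 + 0.0625 + 0.0156 + 0.0039) ≈ 12.000 × 0.3320 ≈ 3.984 mcg/mL.

4.0 mcg/mL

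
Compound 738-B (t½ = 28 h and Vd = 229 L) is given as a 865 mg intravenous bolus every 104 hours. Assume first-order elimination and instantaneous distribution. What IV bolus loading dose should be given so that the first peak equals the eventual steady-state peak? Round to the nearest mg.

936 mg

f = (1/2)^(104/28) ≈ 0.076188; accumulation ratio R = 1/(1−f) ≈ 1.08247.
Loading dose to hit Cmax,ss on first dose: D_load = D_maint·R ≈ 865 × 1.08247 ≈ 936.34 mg.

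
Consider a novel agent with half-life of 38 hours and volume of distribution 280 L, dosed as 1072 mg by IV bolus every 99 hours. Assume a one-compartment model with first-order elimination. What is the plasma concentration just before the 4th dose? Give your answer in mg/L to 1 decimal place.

0.7 mg/L

f = (1/2)^(τ/t½) = (1/2)^(99/38) ≈ 0.1643.
C₀ = D/Vd = 1072/280 ≈ 3.829 mg/L.
Before the 4th dose, 3 doses have been given. Superposition: Cmin = C₀·(f + f² + … + f^3).
≈ 3.829 × (0.1643 + 0.0270 + 0.0044) ≈ 3.829 × 0.1957 ≈ 0.749 mg/L.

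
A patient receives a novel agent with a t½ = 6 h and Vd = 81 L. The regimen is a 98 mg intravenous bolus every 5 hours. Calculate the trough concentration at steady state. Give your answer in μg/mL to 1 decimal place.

τ/t½ = 5/6 ≈ 0.83333, so fraction remaining f = (1/2)^(5/6) ≈ 0.5612.
Accumulation ratio R = 1/(1 − f) ≈ 1/0.4388 ≈ 2.2789.
Single-dose peak C₀ = D/Vd = 98/81 ≈ 1.210 μg/mL.
Steady-state peak Cmax,ss = C₀·R ≈ 1.210 × 2.2789 ≈ 2.757 μg/mL.
One interval later, Cmin,ss = Cmax,ss·e^(−kτ) ≈ 2.757 × 0.5612 ≈ 1.547 μg/mL.

1.5 μg/mL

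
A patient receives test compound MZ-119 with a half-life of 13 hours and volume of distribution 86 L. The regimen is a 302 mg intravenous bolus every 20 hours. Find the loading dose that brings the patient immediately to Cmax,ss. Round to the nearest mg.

f = (1/2)^(20/13) ≈ 0.344252; accumulation ratio R = 1/(1−f) ≈ 1.52498.
Loading dose to hit Cmax,ss on first dose: D_load = D_maint·R ≈ 302 × 1.52498 ≈ 460.54 mg.

461 mg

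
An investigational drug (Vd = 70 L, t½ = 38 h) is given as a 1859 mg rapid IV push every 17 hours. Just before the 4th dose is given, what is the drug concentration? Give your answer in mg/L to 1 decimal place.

44.2 mg/L

f = (1/2)^(τ/t½) = (1/2)^(17/38) ≈ 0.7334.
C₀ = D/Vd = 1859/70 ≈ 26.557 mg/L.
Before the 4th dose, 3 doses have been given. Superposition: Cmin = C₀·(f + f² + … + f^3).
≈ 26.557 × (0.7334 + 0.5379 + 0.3945) ≈ 26.557 × 1.6658 ≈ 44.239 mg/L.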